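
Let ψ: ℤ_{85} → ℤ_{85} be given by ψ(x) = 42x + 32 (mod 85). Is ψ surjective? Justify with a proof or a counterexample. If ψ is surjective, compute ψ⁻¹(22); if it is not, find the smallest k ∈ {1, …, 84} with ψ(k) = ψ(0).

Recall that surjectivity means every element of the codomain has a preimage under ψ.
Since gcd(42, 85) = 1, 42 is invertible modulo 85. Euclid's algorithm: 85 = 2·42 + 1; back-substituting gives 1 = 83·42 − 41·85, so 42⁻¹ ≡ 83 (mod 85).
Then y ↦ 83(y − 32) is a two-sided inverse to ψ, so every y ∈ ℤ_{85} has a preimage.
So ψ is surjective.
Since ψ is surjective, we compute ψ⁻¹(22): solve 42x + 32 ≡ 22 (mod 85), i.e. 42x ≡ 75 (mod 85).
Multiplying by 42⁻¹ = 83 gives x ≡ 83·75 = 6225 = 73·85 + 20 ≡ 20 (mod 85).
Check: ψ(20) = 42·20 + 32 = 872 = 10·85 + 22 ≡ 22 (mod 85).

20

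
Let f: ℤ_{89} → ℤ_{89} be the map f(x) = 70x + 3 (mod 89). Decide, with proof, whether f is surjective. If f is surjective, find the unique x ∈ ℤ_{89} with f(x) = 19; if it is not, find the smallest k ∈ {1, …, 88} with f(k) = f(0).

Since gcd(70, 89) = 1, 70 is invertible modulo 89. Euclid's algorithm: 89 = 1·70 + 19, 70 = 3·19 + 13, 19 = 1·13 + 6, 13 = 2·6 + 1; back-substituting gives 1 = 14·70 − 11·89, so 70⁻¹ ≡ 14 (mod 89).
For any y ∈ ℤ_{89}, x = 14(y − 3) mod 89 satisfies f(x) = 70·14(y − 3) + 3 ≡ y (since 70·14 ≡ 1 mod 89). So every y has a preimage.
Therefore f is surjective.
Since f is surjective, we find f⁻¹(19): we need 70x ≡ 19 − 3 ≡ 16 (mod 89). Using 70⁻¹ = 14: x ≡ 14·16 = 224 = 2·89 + 46, so x = 46.
Check: f(46) = 70·46 + 3 = 3223 = 36·89 + 19 ≡ 19 (mod 89).

46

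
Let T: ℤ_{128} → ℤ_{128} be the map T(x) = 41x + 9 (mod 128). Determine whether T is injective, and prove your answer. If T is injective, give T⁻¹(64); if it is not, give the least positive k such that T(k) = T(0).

95

Suppose T(x_1) = T(x_2) in ℤ_{128}. Then 41x_1 + 9 ≡ 41x_2 + 9 (mod 128), so 41(x_1 − x_2) ≡ 0 (mod 128).
Since gcd(41, 128) = 1, 41 is invertible modulo 128, thus x_1 − x_2 ≡ 0 (mod 128), i.e. x_1 = x_2.
Thus T is injective.
We now compute 41⁻¹ mod 128 explicitly. Euclid's algorithm: 128 = 3·41 + 5, 41 = 8·5 + 1; back-substituting gives 1 = 25·41 − 8·128, so 41⁻¹ ≡ 25 (mod 128).
Since T is injective, we compute T⁻¹(64): solve 41x + 9 ≡ 64 (mod 128), i.e. 41x ≡ 55 (mod 128).
Multiplying by 41⁻¹ = 25 gives x ≡ 25·55 = 1375 = 10·128 + 95 ≡ 95 (mod 128).
Check: T(95) = 41·95 + 9 = 3904 = 30·128 + 64 ≡ 64 (mod 128).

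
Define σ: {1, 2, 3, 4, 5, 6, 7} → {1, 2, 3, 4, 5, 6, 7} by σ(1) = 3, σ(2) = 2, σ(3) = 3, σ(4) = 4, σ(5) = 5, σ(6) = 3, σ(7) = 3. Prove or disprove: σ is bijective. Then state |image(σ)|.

σ(1) = 3 = σ(3) with 1 ≠ 3, so σ is not injective, hence not bijective.
The image of σ is {2, 3, 4, 5}, which has 4 elements.

4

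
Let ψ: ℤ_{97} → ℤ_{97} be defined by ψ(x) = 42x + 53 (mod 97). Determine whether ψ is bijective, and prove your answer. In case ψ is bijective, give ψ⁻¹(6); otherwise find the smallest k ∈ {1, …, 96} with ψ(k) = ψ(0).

52

By definition, ψ is injective if ψ(s) = ψ(t) implies s = t.
If ψ(s) = ψ(t), then 42s ≡ 42t (mod 97). Because gcd(42, 97) = 1, we may cancel 42 to get s ≡ t (mod 97).
We now compute 42⁻¹ mod 97 explicitly. Euclid's algorithm: 97 = 2·42 + 13, 42 = 3·13 + 3, 13 = 4·3 + 1; back-substituting gives 1 = 67·42 − 29·97, so 42⁻¹ ≡ 67 (mod 97).
For any y ∈ ℤ_{97}, x = 67(y − 53) mod 97 satisfies ψ(x) = 42·67(y − 53) + 53 ≡ y (since 42·67 ≡ 1 mod 97). So every y has a preimage.
So ψ is bijective.
Since ψ is bijective, we compute ψ⁻¹(6): solve 42x + 53 ≡ 6 (mod 97), i.e. 42x ≡ 50 (mod 97).
Multiplying by 42⁻¹ = 67 gives x ≡ 67·50 = 3350 = 34·97 + 52 ≡ 52 (mod 97).
Check: ψ(52) = 42·52 + 53 = 2237 = 23·97 + 6 ≡ 6 (mod 97).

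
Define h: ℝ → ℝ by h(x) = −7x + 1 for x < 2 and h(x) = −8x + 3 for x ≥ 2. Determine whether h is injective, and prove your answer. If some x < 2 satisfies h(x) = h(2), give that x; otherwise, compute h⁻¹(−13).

2

Both pieces are strictly decreasing (slopes −7 and −8), so each is injective on its own interval.
The left piece maps (−∞, 2) onto (−13, ∞); the right piece maps [2, ∞) onto (−∞, −13].
These images are disjoint, so no value is attained by both pieces. Hence h is injective.
Because the two images are disjoint, no x < 2 has h(x) = h(2), so we compute h⁻¹(−13): −13 lies in (−∞, −13], so solve −8x + 3 = −13: x = (−13 − 3)/(−8) = 2.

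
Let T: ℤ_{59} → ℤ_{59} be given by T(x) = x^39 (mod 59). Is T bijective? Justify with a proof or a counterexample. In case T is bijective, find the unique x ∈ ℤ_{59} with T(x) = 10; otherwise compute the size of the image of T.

56

Since 59 is prime, the nonzero elements of ℤ_{59} form a cyclic group of order 58.
As gcd(39, 58) = 1, raising to the 39th power is a bijection on this group: if a^39 ≡ b^39 then (ab^{−1})^39 = 1, and the only element of order dividing gcd(39, 58) = 1 is 1, so a = b.
With T(0) = 0 this makes T injective on all of ℤ_{59}, hence bijective (finite equal-size domain and codomain). In particular T is bijective.
Since T is bijective, we find the preimage of 10. The inverse of x ↦ x^39 on (ℤ_{59})^× is x ↦ x^3, because 39·3 = 117 = 2·58 + 1 ≡ 1 (mod 58) and x^{58} = 1 for x ≠ 0 (Fermat). So T⁻¹(10) = 10^3 mod 59.
Repeated squaring mod 59: 10^1 ≡ 10, 10^2 ≡ 10² = 100 ≡ 41. Since 3 = 2 + 1, 10^3 ≡ 41·10: 41·10 = 410 ≡ 56. So 10^3 ≡ 56 (mod 59).
Hence T⁻¹(10) = 56.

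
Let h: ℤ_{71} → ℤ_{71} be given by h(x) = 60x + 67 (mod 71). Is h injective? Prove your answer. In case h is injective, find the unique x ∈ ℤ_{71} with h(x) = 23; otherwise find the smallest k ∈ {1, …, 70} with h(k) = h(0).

4

If h(a) = h(b), then 60a ≡ 60b (mod 71). Because gcd(60, 71) = 1, we may cancel 60 to get a ≡ b (mod 71).
Thus h is injective.
We now compute 60⁻¹ mod 71 explicitly. Euclid's algorithm: 71 = 1·60 + 11, 60 = 5·11 + 5, 11 = 2·5 + 1; back-substituting gives 1 = 58·60 − 49·71, so 60⁻¹ ≡ 58 (mod 71).
Since h is injective, we find h⁻¹(23): we need 60x ≡ 23 − 67 ≡ 27 (mod 71). Using 60⁻¹ = 58: x ≡ 58·27 = 1566 = 22·71 + 4, so x = 4.
Check: h(4) = 60·4 + 67 = 307 = 4·71 + 23 ≡ 23 (mod 71).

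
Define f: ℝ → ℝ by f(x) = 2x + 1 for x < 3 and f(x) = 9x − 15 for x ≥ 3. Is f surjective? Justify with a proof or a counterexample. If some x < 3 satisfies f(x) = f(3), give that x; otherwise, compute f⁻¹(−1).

-1

Both pieces are strictly increasing (slopes 2 and 9), so each is injective on its own interval.
The left piece maps (−∞, 3) onto (−∞, 7); the right piece maps [3, ∞) onto [12, ∞).
The union (−∞, 7) ∪ [12, ∞) omits the interval between 7 and 12; in particular 7 has no preimage. So f is not surjective.
Because the two images are disjoint, no x < 3 has f(x) = f(3), so we compute f⁻¹(−1): −1 lies in (−∞, 7), so solve 2x + 1 = −1: x = (−1 − 1)/2 = −1.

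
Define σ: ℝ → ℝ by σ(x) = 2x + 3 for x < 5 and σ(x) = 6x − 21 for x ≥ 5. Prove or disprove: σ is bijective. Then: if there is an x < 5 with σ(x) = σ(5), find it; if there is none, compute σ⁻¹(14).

Both pieces are strictly increasing (slopes 2 and 6), so each is injective on its own interval.
The left piece maps (−∞, 5) onto (−∞, 13); the right piece maps [5, ∞) onto [9, ∞).
These images overlap. In particular σ(5) = 9 (right piece), and solving 2x + 3 = 9 on the left piece gives x = 3 < 5.
So σ(3) = σ(5) with 3 ≠ 5, and σ is not injective, hence not bijective. This x = 3 is the requested value below 5.

3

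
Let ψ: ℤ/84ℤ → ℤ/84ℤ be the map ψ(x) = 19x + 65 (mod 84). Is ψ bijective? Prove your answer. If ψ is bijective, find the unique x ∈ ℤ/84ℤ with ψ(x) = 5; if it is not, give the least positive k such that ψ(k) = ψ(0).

72

Recall: ψ is injective when ψ(u) = ψ(v) forces u = v.
If ψ(u) = ψ(v), then 19u ≡ 19v (mod 84). Because gcd(19, 84) = 1, we may cancel 19 to get u ≡ v (mod 84).
We now compute 19⁻¹ mod 84 explicitly. Euclid's algorithm: 84 = 4·19 + 8, 19 = 2·8 + 3, 8 = 2·3 + 2, 3 = 1·2 + 1; back-substituting gives 1 = 31·19 − 7·84, so 19⁻¹ ≡ 31 (mod 84).
Then y ↦ 31(y − 65) is a two-sided inverse to ψ, so every y ∈ ℤ/84ℤ has a preimage.
Therefore ψ is bijective.
Since ψ is bijective, we find ψ⁻¹(5): we need 19x ≡ 5 − 65 ≡ 24 (mod 84). Using 19⁻¹ = 31: x ≡ 31·24 = 744 = 8·84 + 72, so x = 72.
Check: ψ(72) = 19·72 + 65 = 1433 = 17·84 + 5 ≡ 5 (mod 84).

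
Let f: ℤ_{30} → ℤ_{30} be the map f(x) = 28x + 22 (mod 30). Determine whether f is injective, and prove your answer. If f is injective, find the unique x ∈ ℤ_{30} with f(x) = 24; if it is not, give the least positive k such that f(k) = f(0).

We have gcd(28, 30) = 2 > 1. Taking a = 0 and b = 15: f(0) = 22 and f(15) = 28·15 + 22 = 442 ≡ 22 (mod 30).
So f(0) = f(15) while 0 ≠ 15, thus f is not injective.
Since f is not injective, we find the least positive k with f(k) = f(0): this means 28k ≡ 0 (mod 30), i.e. 30 ∣ 28k. Since gcd(28, 30) = 2, dividing through by 2 this holds exactly when 15 ∣ 14k, and as gcd(14, 15) = 1, exactly when 15 ∣ k.
The smallest positive such k is 15.

15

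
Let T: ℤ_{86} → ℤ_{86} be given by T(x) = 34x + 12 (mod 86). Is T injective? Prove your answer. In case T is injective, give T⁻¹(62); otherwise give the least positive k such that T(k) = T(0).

43

Recall that T is injective if T(a) = T(b) implies a = b.
We have gcd(34, 86) = 2 > 1. Taking a = 0 and b = 43: T(0) = 12 and T(43) = 34·43 + 12 = 1474 ≡ 12 (mod 86).
So T(0) = T(43) while 0 ≠ 43, so T is not injective.
Since T is not injective, we find the least positive k with T(k) = T(0): this means 34k ≡ 0 (mod 86), i.e. 86 ∣ 34k. Since gcd(34, 86) = 2, dividing through by 2 this holds exactly when 43 ∣ 17k, and as gcd(17, 43) = 1, exactly when 43 ∣ k.
The smallest positive such k is 43.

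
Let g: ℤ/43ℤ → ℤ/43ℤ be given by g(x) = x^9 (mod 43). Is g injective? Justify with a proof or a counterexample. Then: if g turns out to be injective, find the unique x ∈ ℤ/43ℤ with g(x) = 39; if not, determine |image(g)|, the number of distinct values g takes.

g(1) = 1^9 = 1.
g(6): Repeated squaring mod 43: 6^1 ≡ 6, 6^2 ≡ 6² = 36, 6^4 ≡ 36² = 1296 ≡ 6, 6^8 ≡ 6² = 36. Since 9 = 8 + 1, 6^9 ≡ 36·6: 36·6 = 216 ≡ 1. So 6^9 ≡ 1 (mod 43).
So g(1) = g(6) = 1 while 1 ≠ 6, so g is not injective.
Since g is not injective, we determine |image(g)|. Computing x^9 mod 43 for each x (by repeated squaring, reducing mod 43 at every step), the values g(0), g(1), …, g(42) are: 0, 1, 39, 32, 16, 22, 1, 42, 22, 35, 41, 35, 39, 21, 4, 16, 41, 41, 32, 27, 8, 11, 32, 35, 16, 11, 2, 2, 27, 39, 22, 4, 8, 2, 8, 21, 1, 42, 21, 27, 11, 4, 42.
The distinct values are {0, 1, 2, 4, 8, 11, 16, 21, 22, 27, 32, 35, 39, 41, 42}; there are 15 of them.

15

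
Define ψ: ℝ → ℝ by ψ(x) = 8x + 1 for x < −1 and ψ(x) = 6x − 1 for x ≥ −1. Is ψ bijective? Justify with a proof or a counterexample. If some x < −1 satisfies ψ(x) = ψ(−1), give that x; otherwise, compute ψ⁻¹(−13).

-7/4

Both pieces are strictly increasing (slopes 8 and 6), so each is injective on its own interval.
The left piece maps (−∞, −1) onto (−∞, −7); the right piece maps [−1, ∞) onto [−7, ∞).
Since −7 = −7, the images partition ℝ: ψ is injective and surjective, hence bijective.
Because the two images are disjoint, no x < −1 has ψ(x) = ψ(−1), so we compute ψ⁻¹(−13): −13 lies in (−∞, −7), so solve 8x + 1 = −13: x = (−13 − 1)/8 = −7/4.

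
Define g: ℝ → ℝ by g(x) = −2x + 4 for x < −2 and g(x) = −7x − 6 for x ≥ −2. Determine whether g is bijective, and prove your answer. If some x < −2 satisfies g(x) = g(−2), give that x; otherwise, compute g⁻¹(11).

Both pieces are strictly decreasing (slopes −2 and −7), so each is injective on its own interval.
The left piece maps (−∞, −2) onto (8, ∞); the right piece maps [−2, ∞) onto (−∞, 8].
Since 8 = 8, the images partition ℝ: g is injective and surjective, hence bijective.
Because the two images are disjoint, no x < −2 has g(x) = g(−2), so we compute g⁻¹(11): 11 lies in (8, ∞), so solve −2x + 4 = 11: x = (11 − 4)/(−2) = −7/2.

-7/2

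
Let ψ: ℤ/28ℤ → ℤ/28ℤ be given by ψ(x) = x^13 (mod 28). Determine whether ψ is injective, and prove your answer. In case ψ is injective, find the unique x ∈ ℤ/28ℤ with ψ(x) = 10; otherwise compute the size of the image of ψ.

ψ(0) = 0^13 = 0.
ψ(14): Repeated squaring mod 28: 14^1 ≡ 14, 14^2 ≡ 14² = 196 ≡ 0, 14^4 ≡ 0² = 0, 14^8 ≡ 0² = 0. Since 13 = 8 + 4 + 1, 14^13 ≡ 0·0·14: 0·0 = 0, then 0·14 = 0. So 14^13 ≡ 0 (mod 28).
So ψ(0) = ψ(14) = 0 while 0 ≠ 14, so ψ is not injective.
Since ψ is not injective, we determine |image(ψ)|. Computing x^13 mod 28 for each x (by repeated squaring, reducing mod 28 at every step), the values ψ(0), ψ(1), …, ψ(27) are: 0, 1, 16, 3, 4, 5, 20, 7, 8, 9, 24, 11, 12, 13, 0, 15, 16, 17, 4, 19, 20, 21, 8, 23, 24, 25, 12, 27.
The distinct values are {0, 1, 3, 4, 5, 7, 8, 9, 11, 12, 13, 15, 16, 17, 19, 20, 21, 23, 24, 25, 27}; there are 21 of them.

21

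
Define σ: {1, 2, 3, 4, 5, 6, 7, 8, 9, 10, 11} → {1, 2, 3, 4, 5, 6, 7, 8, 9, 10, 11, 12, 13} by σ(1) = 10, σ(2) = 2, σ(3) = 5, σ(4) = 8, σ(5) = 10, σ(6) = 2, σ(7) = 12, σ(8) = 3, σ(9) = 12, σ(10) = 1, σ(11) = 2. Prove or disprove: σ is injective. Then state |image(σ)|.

σ(1) = 10 = σ(5) with 1 ≠ 5, so σ is not injective.
The image of σ is {1, 2, 3, 5, 8, 10, 12}, which has 7 elements.

7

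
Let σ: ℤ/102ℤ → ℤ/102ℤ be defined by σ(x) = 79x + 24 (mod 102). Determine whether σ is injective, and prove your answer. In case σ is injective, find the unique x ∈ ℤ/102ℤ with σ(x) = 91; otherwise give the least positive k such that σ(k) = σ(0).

37

If σ(u) = σ(v), then 79u ≡ 79v (mod 102). Because gcd(79, 102) = 1, we may cancel 79 to get u ≡ v (mod 102).
Thus σ is injective.
We now compute 79⁻¹ mod 102 explicitly. Euclid's algorithm: 102 = 1·79 + 23, 79 = 3·23 + 10, 23 = 2·10 + 3, 10 = 3·3 + 1; back-substituting gives 1 = 31·79 − 24·102, so 79⁻¹ ≡ 31 (mod 102).
Since σ is injective, we find σ⁻¹(91): we need 79x ≡ 91 − 24 ≡ 67 (mod 102). Using 79⁻¹ = 31: x ≡ 31·67 = 2077 = 20·102 + 37, so x = 37.
Check: σ(37) = 79·37 + 24 = 2947 = 28·102 + 91 ≡ 91 (mod 102).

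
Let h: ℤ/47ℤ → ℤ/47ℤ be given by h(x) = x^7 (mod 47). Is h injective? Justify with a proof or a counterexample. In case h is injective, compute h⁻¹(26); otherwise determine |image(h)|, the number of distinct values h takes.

20

Since 47 is prime, the nonzero elements of ℤ/47ℤ form a cyclic group of order 46.
As gcd(7, 46) = 1, raising to the 7th power is a bijection on this group: if a^7 ≡ b^7 then (ab^{−1})^7 = 1, and the only element of order dividing gcd(7, 46) = 1 is 1, so a = b.
With h(0) = 0 this makes h injective on all of ℤ/47ℤ, hence bijective (finite equal-size domain and codomain). In particular h is injective.
Since h is injective, we find the preimage of 26. The inverse of x ↦ x^7 on (ℤ/47ℤ)^× is x ↦ x^33, because 7·33 = 231 = 5·46 + 1 ≡ 1 (mod 46) and x^{46} = 1 for x ≠ 0 (Fermat). So h⁻¹(26) = 26^33 mod 47.
Repeated squaring mod 47: 26^1 ≡ 26, 26^2 ≡ 26² = 676 ≡ 18, 26^4 ≡ 18² = 324 ≡ 42, 26^8 ≡ 42² = 1764 ≡ 25, 26^16 ≡ 25² = 625 ≡ 14, 26^32 ≡ 14² = 196 ≡ 8. Since 33 = 32 + 1, 26^33 ≡ 8·26: 8·26 = 208 ≡ 20. So 26^33 ≡ 20 (mod 47).
Hence h⁻¹(26) = 20.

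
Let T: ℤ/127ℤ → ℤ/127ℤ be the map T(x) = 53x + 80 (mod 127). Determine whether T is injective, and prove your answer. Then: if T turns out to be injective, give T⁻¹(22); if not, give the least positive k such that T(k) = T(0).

If T(s) = T(t), then 53s ≡ 53t (mod 127). Because gcd(53, 127) = 1, we may cancel 53 to get s ≡ t (mod 127).
So T is injective.
We now compute 53⁻¹ mod 127 explicitly. Euclid's algorithm: 127 = 2·53 + 21, 53 = 2·21 + 11, 21 = 1·11 + 10, 11 = 1·10 + 1; back-substituting gives 1 = 12·53 − 5·127, so 53⁻¹ ≡ 12 (mod 127).
Since T is injective, we compute T⁻¹(22): solve 53x + 80 ≡ 22 (mod 127), i.e. 53x ≡ 69 (mod 127).
Multiplying by 53⁻¹ = 12 gives x ≡ 12·69 = 828 = 6·127 + 66 ≡ 66 (mod 127).
Check: T(66) = 53·66 + 80 = 3578 = 28·127 + 22 ≡ 22 (mod 127).

66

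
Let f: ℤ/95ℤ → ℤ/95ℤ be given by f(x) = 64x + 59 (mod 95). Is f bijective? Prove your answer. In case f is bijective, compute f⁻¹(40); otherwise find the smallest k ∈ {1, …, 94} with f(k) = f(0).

19

If f(s) = f(t), then 64s ≡ 64t (mod 95). Because gcd(64, 95) = 1, we may cancel 64 to get s ≡ t (mod 95).
We now compute 64⁻¹ mod 95 explicitly. Euclid's algorithm: 95 = 1·64 + 31, 64 = 2·31 + 2, 31 = 15·2 + 1; back-substituting gives 1 = 49·64 − 33·95, so 64⁻¹ ≡ 49 (mod 95).
For any y ∈ ℤ/95ℤ, x = 49(y − 59) mod 95 satisfies f(x) = 64·49(y − 59) + 59 ≡ y (since 64·49 ≡ 1 mod 95). So every y has a preimage.
Thus f is bijective.
Since f is bijective, we compute f⁻¹(40): solve 64x + 59 ≡ 40 (mod 95), i.e. 64x ≡ 76 (mod 95).
Multiplying by 64⁻¹ = 49 gives x ≡ 49·76 = 3724 = 39·95 + 19 ≡ 19 (mod 95).
Check: f(19) = 64·19 + 59 = 1275 = 13·95 + 40 ≡ 40 (mod 95).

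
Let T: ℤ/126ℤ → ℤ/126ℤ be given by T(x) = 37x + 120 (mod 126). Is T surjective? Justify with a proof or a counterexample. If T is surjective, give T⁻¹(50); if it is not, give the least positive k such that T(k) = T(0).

56

Since gcd(37, 126) = 1, 37 is invertible modulo 126. Euclid's algorithm: 126 = 3·37 + 15, 37 = 2·15 + 7, 15 = 2·7 + 1; back-substituting gives 1 = 109·37 − 32·126, so 37⁻¹ ≡ 109 (mod 126).
Then y ↦ 109(y − 120) is a two-sided inverse to T, so every y ∈ ℤ/126ℤ has a preimage.
Therefore T is surjective.
Since T is surjective, we compute T⁻¹(50): solve 37x + 120 ≡ 50 (mod 126), i.e. 37x ≡ 56 (mod 126).
Multiplying by 37⁻¹ = 109 gives x ≡ 109·56 = 6104 = 48·126 + 56 ≡ 56 (mod 126).
Check: T(56) = 37·56 + 120 = 2192 = 17·126 + 50 ≡ 50 (mod 126).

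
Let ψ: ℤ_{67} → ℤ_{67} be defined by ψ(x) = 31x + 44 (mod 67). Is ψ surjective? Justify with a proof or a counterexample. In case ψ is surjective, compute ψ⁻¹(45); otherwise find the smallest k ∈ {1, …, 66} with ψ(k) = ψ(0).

13

Since gcd(31, 67) = 1, 31 is invertible modulo 67. Euclid's algorithm: 67 = 2·31 + 5, 31 = 6·5 + 1; back-substituting gives 1 = 13·31 − 6·67, so 31⁻¹ ≡ 13 (mod 67).
Then y ↦ 13(y − 44) is a two-sided inverse to ψ, so every y ∈ ℤ_{67} has a preimage.
Therefore ψ is surjective.
Since ψ is surjective, we compute ψ⁻¹(45): solve 31x + 44 ≡ 45 (mod 67), i.e. 31x ≡ 1 (mod 67).
Multiplying by 31⁻¹ = 13 gives x ≡ 13·1 = 13 ≡ 13 (mod 67).
Check: ψ(13) = 31·13 + 44 = 447 = 6·67 + 45 ≡ 45 (mod 67).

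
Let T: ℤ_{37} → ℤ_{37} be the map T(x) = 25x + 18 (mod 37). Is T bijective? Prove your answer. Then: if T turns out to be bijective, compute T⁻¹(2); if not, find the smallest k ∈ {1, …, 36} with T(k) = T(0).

26

Suppose T(a) = T(b) in ℤ_{37}. Then 25a + 18 ≡ 25b + 18 (mod 37), hence 25(a − b) ≡ 0 (mod 37).
Since gcd(25, 37) = 1, 25 is invertible modulo 37, hence a − b ≡ 0 (mod 37), i.e. a = b.
We now compute 25⁻¹ mod 37 explicitly. Euclid's algorithm: 37 = 1·25 + 12, 25 = 2·12 + 1; back-substituting gives 1 = 3·25 − 2·37, so 25⁻¹ ≡ 3 (mod 37).
For any y ∈ ℤ_{37}, x = 3(y − 18) mod 37 satisfies T(x) = 25·3(y − 18) + 18 ≡ y (since 25·3 ≡ 1 mod 37). So every y has a preimage.
Therefore T is bijective.
Since T is bijective, we compute T⁻¹(2): solve 25x + 18 ≡ 2 (mod 37), i.e. 25x ≡ 21 (mod 37).
Multiplying by 25⁻¹ = 3 gives x ≡ 3·21 = 63 = 1·37 + 26 ≡ 26 (mod 37).
Check: T(26) = 25·26 + 18 = 668 = 18·37 + 2 ≡ 2 (mod 37).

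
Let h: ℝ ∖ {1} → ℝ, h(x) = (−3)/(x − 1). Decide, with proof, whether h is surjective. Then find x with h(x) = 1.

-2

If h(x) = 0, cross-multiplying gives 1(−3) = 0(x − 1), which simplifies to −3 = 0 — false.  So 0 has no preimage and h is not surjective.
Solving h(x) = 1: cross-multiplying gives −3 = 1(x − 1), which rearranges to −1x = 2, so x = −2.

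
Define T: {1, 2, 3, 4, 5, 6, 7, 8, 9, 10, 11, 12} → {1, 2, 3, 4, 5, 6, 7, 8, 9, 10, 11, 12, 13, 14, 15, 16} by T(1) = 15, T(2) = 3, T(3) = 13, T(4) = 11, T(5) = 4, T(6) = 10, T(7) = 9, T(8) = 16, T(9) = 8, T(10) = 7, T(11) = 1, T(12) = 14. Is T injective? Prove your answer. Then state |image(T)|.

12

The values T(1), …, T(12) are 15, 3, 13, 11, 4, 10, 9, 16, 8, 7, 1, 14 — all distinct.
So T(x_1) = T(x_2) only when x_1 = x_2, and T is injective.
The image of T is {1, 3, 4, 7, 8, 9, 10, 11, 13, 14, 15, 16}, which has 12 elements.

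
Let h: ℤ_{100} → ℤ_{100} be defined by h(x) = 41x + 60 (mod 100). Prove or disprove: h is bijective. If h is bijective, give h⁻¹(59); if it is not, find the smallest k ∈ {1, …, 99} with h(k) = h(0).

If h(u) = h(v), then 41u ≡ 41v (mod 100). Because gcd(41, 100) = 1, we may cancel 41 to get u ≡ v (mod 100).
We now compute 41⁻¹ mod 100 explicitly. Euclid's algorithm: 100 = 2·41 + 18, 41 = 2·18 + 5, 18 = 3·5 + 3, 5 = 1·3 + 2, 3 = 1·2 + 1; back-substituting gives 1 = 61·41 − 25·100, so 41⁻¹ ≡ 61 (mod 100).
For any y ∈ ℤ_{100}, x = 61(y − 60) mod 100 satisfies h(x) = 41·61(y − 60) + 60 ≡ y (since 41·61 ≡ 1 mod 100). So every y has a preimage.
Thus h is bijective.
Since h is bijective, we find h⁻¹(59): we need 41x ≡ 59 − 60 ≡ 99 (mod 100). Using 41⁻¹ = 61: x ≡ 61·99 = 6039 = 60·100 + 39, so x = 39.
Check: h(39) = 41·39 + 60 = 1659 = 16·100 + 59 ≡ 59 (mod 100).

39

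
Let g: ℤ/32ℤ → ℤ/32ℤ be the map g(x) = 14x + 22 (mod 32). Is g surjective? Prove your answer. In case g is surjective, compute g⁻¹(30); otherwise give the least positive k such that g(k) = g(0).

16

Since gcd(14, 32) = 2, we have 14x ≡ 0 (mod 2) for all x, so g(x) ≡ 0 (mod 2).
But 1 ≢ 0 (mod 2), so 1 ∈ ℤ/32ℤ has no preimage. Hence g is not surjective.
Since g is not surjective, we find the least positive k with g(k) = g(0): this means 14k ≡ 0 (mod 32), i.e. 32 ∣ 14k. Since gcd(14, 32) = 2, dividing through by 2 this holds exactly when 16 ∣ 7k, and as gcd(7, 16) = 1, exactly when 16 ∣ k.
The smallest positive such k is 16.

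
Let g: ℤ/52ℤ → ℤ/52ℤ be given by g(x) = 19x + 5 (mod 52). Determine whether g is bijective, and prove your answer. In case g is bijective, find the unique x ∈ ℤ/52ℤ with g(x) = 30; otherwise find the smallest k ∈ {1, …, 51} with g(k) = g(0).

15

Suppose g(a) = g(b) in ℤ/52ℤ. Then 19a + 5 ≡ 19b + 5 (mod 52), hence 19(a − b) ≡ 0 (mod 52).
Since gcd(19, 52) = 1, 19 is invertible modulo 52, therefore a − b ≡ 0 (mod 52), i.e. a = b.
We now compute 19⁻¹ mod 52 explicitly. Euclid's algorithm: 52 = 2·19 + 14, 19 = 1·14 + 5, 14 = 2·5 + 4, 5 = 1·4 + 1; back-substituting gives 1 = 11·19 − 4·52, so 19⁻¹ ≡ 11 (mod 52).
For any y ∈ ℤ/52ℤ, x = 11(y − 5) mod 52 satisfies g(x) = 19·11(y − 5) + 5 ≡ y (since 19·11 ≡ 1 mod 52). So every y has a preimage.
Thus g is bijective.
Since g is bijective, we compute g⁻¹(30): solve 19x + 5 ≡ 30 (mod 52), i.e. 19x ≡ 25 (mod 52).
Multiplying by 19⁻¹ = 11 gives x ≡ 11·25 = 275 = 5·52 + 15 ≡ 15 (mod 52).
Check: g(15) = 19·15 + 5 = 290 = 5·52 + 30 ≡ 30 (mod 52).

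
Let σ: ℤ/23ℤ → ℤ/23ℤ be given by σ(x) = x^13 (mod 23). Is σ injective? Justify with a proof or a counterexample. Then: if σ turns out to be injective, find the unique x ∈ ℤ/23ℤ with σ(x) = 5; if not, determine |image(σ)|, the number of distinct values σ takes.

15

Since 23 is prime, the nonzero elements of ℤ/23ℤ form a cyclic group of order 22.
As gcd(13, 22) = 1, raising to the 13th power is a bijection on this group: if a^13 ≡ b^13 then (ab^{−1})^13 = 1, and the only element of order dividing gcd(13, 22) = 1 is 1, so a = b.
With σ(0) = 0 this makes σ injective on all of ℤ/23ℤ, hence bijective (finite equal-size domain and codomain). In particular σ is injective.
Since σ is injective, we find the preimage of 5. The inverse of x ↦ x^13 on (ℤ/23ℤ)^× is x ↦ x^17, because 13·17 = 221 = 10·22 + 1 ≡ 1 (mod 22) and x^{22} = 1 for x ≠ 0 (Fermat). So σ⁻¹(5) = 5^17 mod 23.
Repeated squaring mod 23: 5^1 ≡ 5, 5^2 ≡ 5² = 25 ≡ 2, 5^4 ≡ 2² = 4, 5^8 ≡ 4² = 16, 5^16 ≡ 16² = 256 ≡ 3. Since 17 = 16 + 1, 5^17 ≡ 3·5: 3·5 = 15. So 5^17 ≡ 15 (mod 23).
Hence σ⁻¹(5) = 15.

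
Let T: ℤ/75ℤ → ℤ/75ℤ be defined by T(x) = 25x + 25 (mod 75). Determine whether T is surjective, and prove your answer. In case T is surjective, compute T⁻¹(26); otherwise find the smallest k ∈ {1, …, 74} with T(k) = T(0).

Since gcd(25, 75) = 25, we have 25x ≡ 0 (mod 25) for all x, so T(x) ≡ 0 (mod 25).
But 1 ≢ 0 (mod 25), so 1 ∈ ℤ/75ℤ has no preimage. Therefore T is not surjective.
Since T is not surjective, we find the least positive k with T(k) = T(0): this means 25k ≡ 0 (mod 75), i.e. 75 ∣ 25k. Since gcd(25, 75) = 25, dividing through by 25 this holds exactly when 3 ∣ k.
The smallest positive such k is 3.

3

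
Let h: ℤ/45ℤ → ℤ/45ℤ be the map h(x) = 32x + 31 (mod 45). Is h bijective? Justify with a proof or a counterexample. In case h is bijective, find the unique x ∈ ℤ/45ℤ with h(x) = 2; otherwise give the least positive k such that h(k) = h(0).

By definition, h is injective if h(x_1) = h(x_2) implies x_1 = x_2.
Suppose h(x_1) = h(x_2) in ℤ/45ℤ. Then 32x_1 + 31 ≡ 32x_2 + 31 (mod 45), thus 32(x_1 − x_2) ≡ 0 (mod 45).
Since gcd(32, 45) = 1, 32 is invertible modulo 45, so x_1 − x_2 ≡ 0 (mod 45), i.e. x_1 = x_2.
We now compute 32⁻¹ mod 45 explicitly. Euclid's algorithm: 45 = 1·32 + 13, 32 = 2·13 + 6, 13 = 2·6 + 1; back-substituting gives 1 = 38·32 − 27·45, so 32⁻¹ ≡ 38 (mod 45).
For any y ∈ ℤ/45ℤ, x = 38(y − 31) mod 45 satisfies h(x) = 32·38(y − 31) + 31 ≡ y (since 32·38 ≡ 1 mod 45). So every y has a preimage.
Thus h is bijective.
Since h is bijective, we compute h⁻¹(2): solve 32x + 31 ≡ 2 (mod 45), i.e. 32x ≡ 16 (mod 45).
Multiplying by 32⁻¹ = 38 gives x ≡ 38·16 = 608 = 13·45 + 23 ≡ 23 (mod 45).
Check: h(23) = 32·23 + 31 = 767 = 17·45 + 2 ≡ 2 (mod 45).

23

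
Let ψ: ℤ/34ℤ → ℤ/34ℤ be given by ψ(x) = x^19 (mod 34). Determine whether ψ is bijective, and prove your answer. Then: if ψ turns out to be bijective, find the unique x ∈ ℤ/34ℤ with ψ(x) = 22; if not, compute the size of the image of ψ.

28

Computing x^19 mod 34 for each x (by repeated squaring, reducing mod 34 at every step), the values ψ(0), ψ(1), …, ψ(33) are: 0, 1, 8, 27, 30, 23, 12, 3, 2, 15, 14, 5, 28, 21, 24, 9, 16, 17, 18, 25, 10, 13, 6, 29, 20, 19, 32, 31, 22, 11, 4, 7, 26, 33.
Every element of ℤ/34ℤ appears exactly once in this list, so ψ is a bijection, and in particular bijective.
Since ψ is bijective, we read off the preimage of 22 from the same table: ψ(28) = 22, so ψ⁻¹(22) = 28.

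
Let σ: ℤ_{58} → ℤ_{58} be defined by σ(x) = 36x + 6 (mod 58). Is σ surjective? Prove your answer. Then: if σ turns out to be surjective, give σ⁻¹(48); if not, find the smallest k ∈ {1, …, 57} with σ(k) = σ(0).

Recall: σ is surjective if every y in the codomain equals σ(x) for some x in the domain.
Since gcd(36, 58) = 2, we have 36x ≡ 0 (mod 2) for all x, so σ(x) ≡ 0 (mod 2).
But 1 ≢ 0 (mod 2), so 1 ∈ ℤ_{58} has no preimage. Therefore σ is not surjective.
Since σ is not surjective, we find the least positive k with σ(k) = σ(0): this means 36k ≡ 0 (mod 58), i.e. 58 ∣ 36k. Since gcd(36, 58) = 2, dividing through by 2 this holds exactly when 29 ∣ 18k, and as gcd(18, 29) = 1, exactly when 29 ∣ k.
The smallest positive such k is 29.

29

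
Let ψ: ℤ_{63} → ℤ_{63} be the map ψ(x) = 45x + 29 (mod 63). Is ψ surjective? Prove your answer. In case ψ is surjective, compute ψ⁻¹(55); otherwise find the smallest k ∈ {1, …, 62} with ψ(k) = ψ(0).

7

Since gcd(45, 63) = 9, we have 45x ≡ 0 (mod 9) for all x, so ψ(x) ≡ 2 (mod 9).
But 0 ≢ 2 (mod 9), so 0 ∈ ℤ_{63} has no preimage. Therefore ψ is not surjective.
Since ψ is not surjective, we find the least positive k with ψ(k) = ψ(0): this means 45k ≡ 0 (mod 63), i.e. 63 ∣ 45k. Since gcd(45, 63) = 9, dividing through by 9 this holds exactly when 7 ∣ 5k, and as gcd(5, 7) = 1, exactly when 7 ∣ k.
The smallest positive such k is 7.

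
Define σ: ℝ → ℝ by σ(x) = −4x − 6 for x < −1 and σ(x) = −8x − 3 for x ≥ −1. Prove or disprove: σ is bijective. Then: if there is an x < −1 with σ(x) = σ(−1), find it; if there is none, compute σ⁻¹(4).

Both pieces are strictly decreasing (slopes −4 and −8), so each is injective on its own interval.
The left piece maps (−∞, −1) onto (−2, ∞); the right piece maps [−1, ∞) onto (−∞, 5].
These images overlap. In particular σ(−1) = 5 (right piece), and solving −4x − 6 = 5 on the left piece gives x = −11/4 < −1.
So σ(−11/4) = σ(−1) with −11/4 ≠ −1, and σ is not injective, hence not bijective. This x = −11/4 is the requested value below −1.

-11/4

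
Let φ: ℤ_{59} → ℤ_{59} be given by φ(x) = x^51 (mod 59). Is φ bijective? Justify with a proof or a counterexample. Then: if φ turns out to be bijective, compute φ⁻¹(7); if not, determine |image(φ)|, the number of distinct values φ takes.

Since 59 is prime, the nonzero elements of ℤ_{59} form a cyclic group of order 58.
As gcd(51, 58) = 1, raising to the 51st power is a bijection on this group: if u^51 ≡ v^51 then (uv^{−1})^51 = 1, and the only element of order dividing gcd(51, 58) = 1 is 1, so u = v.
With φ(0) = 0 this makes φ injective on all of ℤ_{59}, hence bijective (finite equal-size domain and codomain). In particular φ is bijective.
Since φ is bijective, we find the preimage of 7. The inverse of x ↦ x^51 on (ℤ_{59})^× is x ↦ x^33, because 51·33 = 1683 = 29·58 + 1 ≡ 1 (mod 58) and x^{58} = 1 for x ≠ 0 (Fermat). So φ⁻¹(7) = 7^33 mod 59.
Repeated squaring mod 59: 7^1 ≡ 7, 7^2 ≡ 7² = 49, 7^4 ≡ 49² = 2401 ≡ 41, 7^8 ≡ 41² = 1681 ≡ 29, 7^16 ≡ 29² = 841 ≡ 15, 7^32 ≡ 15² = 225 ≡ 48. Since 33 = 32 + 1, 7^33 ≡ 48·7: 48·7 = 336 ≡ 41. So 7^33 ≡ 41 (mod 59).
Hence φ⁻¹(7) = 41.

41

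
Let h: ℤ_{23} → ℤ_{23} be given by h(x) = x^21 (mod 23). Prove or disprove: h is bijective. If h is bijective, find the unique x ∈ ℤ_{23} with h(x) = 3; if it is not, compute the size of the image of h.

Since 23 is prime, the nonzero elements of ℤ_{23} form a cyclic group of order 22.
As gcd(21, 22) = 1, raising to the 21st power is a bijection on this group: if s^21 ≡ t^21 then (st^{−1})^21 = 1, and the only element of order dividing gcd(21, 22) = 1 is 1, so s = t.
With h(0) = 0 this makes h injective on all of ℤ_{23}, hence bijective (finite equal-size domain and codomain). In particular h is bijective.
Since h is bijective, we find the preimage of 3. The inverse of x ↦ x^21 on (ℤ_{23})^× is x ↦ x^21, because 21·21 = 441 = 20·22 + 1 ≡ 1 (mod 22) and x^{22} = 1 for x ≠ 0 (Fermat). So h⁻¹(3) = 3^21 mod 23.
Repeated squaring mod 23: 3^1 ≡ 3, 3^2 ≡ 3² = 9, 3^4 ≡ 9² = 81 ≡ 12, 3^8 ≡ 12² = 144 ≡ 6, 3^16 ≡ 6² = 36 ≡ 13. Since 21 = 16 + 4 + 1, 3^21 ≡ 13·12·3: 13·12 = 156 ≡ 18, then 18·3 = 54 ≡ 8. So 3^21 ≡ 8 (mod 23).
Hence h⁻¹(3) = 8.

8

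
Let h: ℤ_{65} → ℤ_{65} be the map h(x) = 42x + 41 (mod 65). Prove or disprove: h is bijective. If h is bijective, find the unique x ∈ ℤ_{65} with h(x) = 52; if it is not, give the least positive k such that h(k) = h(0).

8

Recall that h is injective if h(u) = h(v) implies u = v.
Suppose h(u) = h(v) in ℤ_{65}. Then 42u + 41 ≡ 42v + 41 (mod 65), so 42(u − v) ≡ 0 (mod 65).
Since gcd(42, 65) = 1, 42 is invertible modulo 65, hence u − v ≡ 0 (mod 65), i.e. u = v.
We now compute 42⁻¹ mod 65 explicitly. Euclid's algorithm: 65 = 1·42 + 23, 42 = 1·23 + 19, 23 = 1·19 + 4, 19 = 4·4 + 3, 4 = 1·3 + 1; back-substituting gives 1 = 48·42 − 31·65, so 42⁻¹ ≡ 48 (mod 65).
Then y ↦ 48(y − 41) is a two-sided inverse to h, so every y ∈ ℤ_{65} has a preimage.
Hence h is bijective.
Since h is bijective, we find h⁻¹(52): we need 42x ≡ 52 − 41 ≡ 11 (mod 65). Using 42⁻¹ = 48: x ≡ 48·11 = 528 = 8·65 + 8, so x = 8.
Check: h(8) = 42·8 + 41 = 377 = 5·65 + 52 ≡ 52 (mod 65).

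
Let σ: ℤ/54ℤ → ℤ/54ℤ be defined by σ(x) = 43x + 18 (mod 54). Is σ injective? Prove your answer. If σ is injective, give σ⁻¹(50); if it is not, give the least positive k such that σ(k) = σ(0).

2

Recall: injectivity means: for all x_1, x_2 in the domain, σ(x_1) = σ(x_2) implies x_1 = x_2.
If σ(x_1) = σ(x_2), then 43x_1 ≡ 43x_2 (mod 54). Because gcd(43, 54) = 1, we may cancel 43 to get x_1 ≡ x_2 (mod 54).
Hence σ is injective.
We now compute 43⁻¹ mod 54 explicitly. Euclid's algorithm: 54 = 1·43 + 11, 43 = 3·11 + 10, 11 = 1·10 + 1; back-substituting gives 1 = 49·43 − 39·54, so 43⁻¹ ≡ 49 (mod 54).
Since σ is injective, we find σ⁻¹(50): we need 43x ≡ 50 − 18 ≡ 32 (mod 54). Using 43⁻¹ = 49: x ≡ 49·32 = 1568 = 29·54 + 2, so x = 2.
Check: σ(2) = 43·2 + 18 = 104 = 1·54 + 50 ≡ 50 (mod 54).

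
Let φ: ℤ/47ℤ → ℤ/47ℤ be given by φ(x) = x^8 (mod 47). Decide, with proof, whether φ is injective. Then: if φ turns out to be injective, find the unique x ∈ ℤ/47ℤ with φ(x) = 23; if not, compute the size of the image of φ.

24

φ(23): Repeated squaring mod 47: 23^1 ≡ 23, 23^2 ≡ 23² = 529 ≡ 12, 23^4 ≡ 12² = 144 ≡ 3, 23^8 ≡ 3² = 9. So 23^8 ≡ 9 (mod 47).
φ(24): Repeated squaring mod 47: 24^1 ≡ 24, 24^2 ≡ 24² = 576 ≡ 12, 24^4 ≡ 12² = 144 ≡ 3, 24^8 ≡ 3² = 9. So 24^8 ≡ 9 (mod 47).
So φ(23) = φ(24) = 9 while 23 ≠ 24, so φ is not injective.
Since φ is not injective, we determine |image(φ)|. Computing x^8 mod 47 for each x (by repeated squaring, reducing mod 47 at every step), the values φ(0), φ(1), …, φ(46) are: 0, 1, 21, 28, 18, 8, 24, 16, 2, 32, 27, 12, 34, 37, 7, 36, 42, 4, 14, 6, 3, 25, 17, 9, 9, 17, 25, 3, 6, 14, 4, 42, 36, 7, 37, 34, 12, 27, 32, 2, 16, 24, 8, 18, 28, 21, 1.
The distinct values are {0, 1, 2, 3, 4, 6, 7, 8, 9, 12, 14, 16, 17, 18, 21, 24, 25, 27, 28, 32, 34, 36, 37, 42}; there are 24 of them.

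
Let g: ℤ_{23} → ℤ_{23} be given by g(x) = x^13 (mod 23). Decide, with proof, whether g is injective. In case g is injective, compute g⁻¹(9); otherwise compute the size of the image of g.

3

Since 23 is prime, the nonzero elements of ℤ_{23} form a cyclic group of order 22.
As gcd(13, 22) = 1, raising to the 13th power is a bijection on this group: if u^13 ≡ v^13 then (uv^{−1})^13 = 1, and the only element of order dividing gcd(13, 22) = 1 is 1, so u = v.
With g(0) = 0 this makes g injective on all of ℤ_{23}, hence bijective (finite equal-size domain and codomain). In particular g is injective.
Since g is injective, we find the preimage of 9. The inverse of x ↦ x^13 on (ℤ_{23})^× is x ↦ x^17, because 13·17 = 221 = 10·22 + 1 ≡ 1 (mod 22) and x^{22} = 1 for x ≠ 0 (Fermat). So g⁻¹(9) = 9^17 mod 23.
Repeated squaring mod 23: 9^1 ≡ 9, 9^2 ≡ 9² = 81 ≡ 12, 9^4 ≡ 12² = 144 ≡ 6, 9^8 ≡ 6² = 36 ≡ 13, 9^16 ≡ 13² = 169 ≡ 8. Since 17 = 16 + 1, 9^17 ≡ 8·9: 8·9 = 72 ≡ 3. So 9^17 ≡ 3 (mod 23).
Hence g⁻¹(9) = 3.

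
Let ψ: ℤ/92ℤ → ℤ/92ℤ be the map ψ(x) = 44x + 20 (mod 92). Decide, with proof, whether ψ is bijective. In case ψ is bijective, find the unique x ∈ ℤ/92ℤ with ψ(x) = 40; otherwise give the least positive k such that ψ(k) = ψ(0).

We have gcd(44, 92) = 4 > 1. Taking u = 0 and v = 23: ψ(0) = 20 and ψ(23) = 44·23 + 20 = 1032 ≡ 20 (mod 92).
So ψ(0) = ψ(23) while 0 ≠ 23, hence ψ is not injective, hence not bijective.
Since ψ is not bijective, we find the least positive k with ψ(k) = ψ(0): this means 44k ≡ 0 (mod 92), i.e. 92 ∣ 44k. Since gcd(44, 92) = 4, dividing through by 4 this holds exactly when 23 ∣ 11k, and as gcd(11, 23) = 1, exactly when 23 ∣ k.
The smallest positive such k is 23.

23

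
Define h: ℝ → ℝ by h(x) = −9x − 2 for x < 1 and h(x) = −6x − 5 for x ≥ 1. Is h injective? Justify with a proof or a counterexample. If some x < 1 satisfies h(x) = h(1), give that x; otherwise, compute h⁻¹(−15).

5/3

Both pieces are strictly decreasing (slopes −9 and −6), so each is injective on its own interval.
The left piece maps (−∞, 1) onto (−11, ∞); the right piece maps [1, ∞) onto (−∞, −11].
These images are disjoint, so no value is attained by both pieces. So h is injective.
Because the two images are disjoint, no x < 1 has h(x) = h(1), so we compute h⁻¹(−15): −15 lies in (−∞, −11], so solve −6x − 5 = −15: x = (−15 + 5)/(−6) = 5/3.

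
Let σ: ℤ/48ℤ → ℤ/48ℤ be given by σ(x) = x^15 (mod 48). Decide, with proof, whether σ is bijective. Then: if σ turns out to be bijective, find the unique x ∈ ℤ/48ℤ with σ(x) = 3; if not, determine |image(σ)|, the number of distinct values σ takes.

27

σ(0) = 0^15 = 0.
σ(6): Repeated squaring mod 48: 6^1 ≡ 6, 6^2 ≡ 6² = 36, 6^4 ≡ 36² = 1296 ≡ 0, 6^8 ≡ 0² = 0. Since 15 = 8 + 4 + 2 + 1, 6^15 ≡ 0·0·36·6: 0·0 = 0, then 0·36 = 0, then 0·6 = 0. So 6^15 ≡ 0 (mod 48).
So σ(0) = σ(6) = 0 while 0 ≠ 6, thus σ is not injective, hence not bijective.
Since σ is not bijective, we determine |image(σ)|. Computing x^15 mod 48 for each x (by repeated squaring, reducing mod 48 at every step), the values σ(0), σ(1), …, σ(47) are: 0, 1, 32, 27, 16, 29, 0, 7, 32, 9, 16, 35, 0, 37, 32, 15, 16, 17, 0, 43, 32, 45, 16, 23, 0, 25, 32, 3, 16, 5, 0, 31, 32, 33, 16, 11, 0, 13, 32, 39, 16, 41, 0, 19, 32, 21, 16, 47.
The distinct values are {0, 1, 3, 5, 7, 9, 11, 13, 15, 16, 17, 19, 21, 23, 25, 27, 29, 31, 32, 33, 35, 37, 39, 41, 43, 45, 47}; there are 27 of them.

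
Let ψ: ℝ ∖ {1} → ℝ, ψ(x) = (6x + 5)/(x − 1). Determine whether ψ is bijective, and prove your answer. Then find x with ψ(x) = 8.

If ψ(x) = 6, cross-multiplying gives 1(6x + 5) = 6(x − 1), which simplifies to 5 = −6 — false.  So 6 has no preimage and ψ is not surjective.
Hence ψ is not bijective.
Solving ψ(x) = 8: cross-multiplying gives 6x + 5 = 8(x − 1), which rearranges to −2x = −13, so x = 13/2.

13/2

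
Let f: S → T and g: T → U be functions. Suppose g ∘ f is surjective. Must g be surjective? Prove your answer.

Let c ∈ U. Since g ∘ f is surjective, some a ∈ S has g(f(a)) = c. Then b = f(a) ∈ T satisfies g(b) = c. So g is surjective.

surjective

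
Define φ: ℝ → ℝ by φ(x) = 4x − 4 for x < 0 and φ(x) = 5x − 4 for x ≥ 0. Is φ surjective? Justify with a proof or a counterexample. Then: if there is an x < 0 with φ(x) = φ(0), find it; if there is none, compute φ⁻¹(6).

2

Both pieces are strictly increasing (slopes 4 and 5), so each is injective on its own interval.
The left piece maps (−∞, 0) onto (−∞, −4); the right piece maps [0, ∞) onto [−4, ∞).
These images together cover ℝ, so φ is surjective.
Because the two images are disjoint, no x < 0 has φ(x) = φ(0), so we compute φ⁻¹(6): 6 lies in [−4, ∞), so solve 5x − 4 = 6: x = (6 + 4)/5 = 2.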